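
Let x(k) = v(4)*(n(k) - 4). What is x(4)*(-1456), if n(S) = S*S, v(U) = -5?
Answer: 87360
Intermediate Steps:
n(S) = S²
x(k) = 20 - 5*k² (x(k) = -5*(k² - 4) = -5*(-4 + k²) = 20 - 5*k²)
x(4)*(-1456) = (20 - 5*4²)*(-1456) = (20 - 5*16)*(-1456) = (20 - 80)*(-1456) = -60*(-1456) = 87360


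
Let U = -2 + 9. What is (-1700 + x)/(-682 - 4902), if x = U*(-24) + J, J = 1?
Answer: 1867/5584 ≈ 0.33435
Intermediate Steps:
U = 7
x = -167 (x = 7*(-24) + 1 = -168 + 1 = -167)
(-1700 + x)/(-682 - 4902) = (-1700 - 167)/(-682 - 4902) = -1867/(-5584) = -1867*(-1/5584) = 1867/5584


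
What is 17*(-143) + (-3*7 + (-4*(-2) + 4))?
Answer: -2440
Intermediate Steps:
17*(-143) + (-3*7 + (-4*(-2) + 4)) = -2431 + (-21 + (8 + 4)) = -2431 + (-21 + 12) = -2431 - 9 = -2440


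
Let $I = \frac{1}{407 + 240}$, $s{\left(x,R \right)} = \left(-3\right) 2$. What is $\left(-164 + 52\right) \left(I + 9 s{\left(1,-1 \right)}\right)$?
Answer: $\frac{3912944}{647} \approx 6047.8$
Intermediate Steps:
$s{\left(x,R \right)} = -6$
$I = \frac{1}{647} \approx 0.0015456$
$\left(-164 + 52\right) \left(I + 9 s{\left(1,-1 \right)}\right) = \left(-164 + 52\right) \left(\frac{1}{647} + 9 \left(-6\right)\right) = - 112 \left(\frac{1}{647} - 54\right) = \left(-112\right) \left(- \frac{34937}{647}\right) = \frac{3912944}{647}$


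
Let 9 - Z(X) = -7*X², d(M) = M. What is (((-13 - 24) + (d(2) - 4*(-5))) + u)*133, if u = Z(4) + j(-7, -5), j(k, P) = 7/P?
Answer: 69559/5 ≈ 13912.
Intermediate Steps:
Z(X) = 9 + 7*X² (Z(X) = 9 - (-7)*X² = 9 + 7*X²)
u = 598/5 (u = (9 + 7*4²) + 7/(-5) = (9 + 7*16) + 7*(-⅕) = (9 + 112) - 7/5 = 121 - 7/5 = 598/5 ≈ 119.60)
(((-13 - 24) + (d(2) - 4*(-5))) + u)*133 = (((-13 - 24) + (2 - 4*(-5))) + 598/5)*133 = ((-37 + (2 + 20)) + 598/5)*133 = ((-37 + 22) + 598/5)*133 = (-15 + 598/5)*133 = (523/5)*133 = 69559/5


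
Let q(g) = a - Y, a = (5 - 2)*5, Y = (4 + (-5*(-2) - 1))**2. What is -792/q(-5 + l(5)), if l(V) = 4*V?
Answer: 36/7 ≈ 5.1429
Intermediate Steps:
Y = 169 (Y = (4 + (10 - 1))**2 = (4 + 9)**2 = 13**2 = 169)
a = 15 (a = 3*5 = 15)
q(g) = -154 (q(g) = 15 - 1*169 = 15 - 169 = -154)
-792/q(-5 + l(5)) = -792/(-154) = -792*(-1/154) = 36/7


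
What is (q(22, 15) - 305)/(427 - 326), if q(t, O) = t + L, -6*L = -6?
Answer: -282/101 ≈ -2.7921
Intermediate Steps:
L = 1 (L = -1/6*(-6) = 1)
q(t, O) = 1 + t (q(t, O) = t + 1 = 1 + t)
(q(22, 15) - 305)/(427 - 326) = ((1 + 22) - 305)/(427 - 326) = (23 - 305)/101 = -282*1/101 = -282/101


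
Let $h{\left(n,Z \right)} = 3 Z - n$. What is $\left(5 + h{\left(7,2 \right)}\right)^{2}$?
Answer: $16$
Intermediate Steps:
$h{\left(n,Z \right)} = - n + 3 Z$
$\left(5 + h{\left(7,2 \right)}\right)^{2} = \left(5 + \left(\left(-1\right) 7 + 3 \cdot 2\right)\right)^{2} = \left(5 + \left(-7 + 6\right)\right)^{2} = \left(5 - 1\right)^{2} = 4^{2} = 16$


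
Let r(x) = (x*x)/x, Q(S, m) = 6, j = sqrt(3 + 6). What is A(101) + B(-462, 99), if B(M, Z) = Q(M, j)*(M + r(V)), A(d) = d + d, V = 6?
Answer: -2534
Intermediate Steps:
j = 3 (j = sqrt(9) = 3)
r(x) = x (r(x) = x**2/x = x)
A(d) = 2*d
B(M, Z) = 36 + 6*M (B(M, Z) = 6*(M + 6) = 6*(6 + M) = 36 + 6*M)
A(101) + B(-462, 99) = 2*101 + (36 + 6*(-462)) = 202 + (36 - 2772) = 202 - 2736 = -2534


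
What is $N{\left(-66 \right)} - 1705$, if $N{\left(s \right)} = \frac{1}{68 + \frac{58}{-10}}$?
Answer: $- \frac{530250}{311} \approx -1705.0$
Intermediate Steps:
$N{\left(s \right)} = \frac{5}{311}$ ($N{\left(s \right)} = \frac{1}{68 + 58 \left(- \frac{1}{10}\right)} = \frac{1}{68 - \frac{29}{5}} = \frac{1}{\frac{311}{5}} = \frac{5}{311}$)
$N{\left(-66 \right)} - 1705 = \frac{5}{311} - 1705 = - \frac{530250}{311}$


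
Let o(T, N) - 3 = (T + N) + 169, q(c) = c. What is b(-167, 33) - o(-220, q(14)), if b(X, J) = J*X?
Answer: -5477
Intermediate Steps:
o(T, N) = 172 + N + T (o(T, N) = 3 + ((T + N) + 169) = 3 + ((N + T) + 169) = 3 + (169 + N + T) = 172 + N + T)
b(-167, 33) - o(-220, q(14)) = 33*(-167) - (172 + 14 - 220) = -5511 - 1*(-34) = -5511 + 34 = -5477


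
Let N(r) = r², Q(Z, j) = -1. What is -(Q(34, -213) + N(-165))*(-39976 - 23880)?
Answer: 1738415744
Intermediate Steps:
-(Q(34, -213) + N(-165))*(-39976 - 23880) = -(-1 + (-165)²)*(-39976 - 23880) = -(-1 + 27225)*(-63856) = -27224*(-63856) = -1*(-1738415744) = 1738415744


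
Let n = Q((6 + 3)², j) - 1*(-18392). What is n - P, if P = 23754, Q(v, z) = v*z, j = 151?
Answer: 6869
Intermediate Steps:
n = 30623 (n = (6 + 3)²*151 - 1*(-18392) = 9²*151 + 18392 = 81*151 + 18392 = 12231 + 18392 = 30623)
n - P = 30623 - 1*23754 = 30623 - 23754 = 6869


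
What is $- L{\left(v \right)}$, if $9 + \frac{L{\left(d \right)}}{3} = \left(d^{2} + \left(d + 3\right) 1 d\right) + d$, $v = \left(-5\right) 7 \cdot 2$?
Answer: $-28533$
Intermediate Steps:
$v = -70$ ($v = \left(-35\right) 2 = -70$)
$L{\left(d \right)} = -27 + 3 d + 3 d^{2} + 3 d \left(3 + d\right)$ ($L{\left(d \right)} = -27 + 3 \left(\left(d^{2} + \left(d + 3\right) 1 d\right) + d\right) = -27 + 3 \left(\left(d^{2} + \left(3 + d\right) 1 d\right) + d\right) = -27 + 3 \left(\left(d^{2} + \left(3 + d\right) d\right) + d\right) = -27 + 3 \left(\left(d^{2} + d \left(3 + d\right)\right) + d\right) = -27 + 3 \left(d + d^{2} + d \left(3 + d\right)\right) = -27 + \left(3 d + 3 d^{2} + 3 d \left(3 + d\right)\right) = -27 + 3 d + 3 d^{2} + 3 d \left(3 + d\right)$)
$- L{\left(v \right)} = - (-27 + 6 \left(-70\right)^{2} + 12 \left(-70\right)) = - (-27 + 6 \cdot 4900 - 840) = - (-27 + 29400 - 840) = \left(-1\right) 28533 = -28533$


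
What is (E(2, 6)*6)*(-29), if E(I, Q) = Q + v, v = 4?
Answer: -1740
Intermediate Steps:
E(I, Q) = 4 + Q (E(I, Q) = Q + 4 = 4 + Q)
(E(2, 6)*6)*(-29) = ((4 + 6)*6)*(-29) = (10*6)*(-29) = 60*(-29) = -1740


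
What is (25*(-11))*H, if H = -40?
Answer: 11000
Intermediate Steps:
(25*(-11))*H = (25*(-11))*(-40) = -275*(-40) = 11000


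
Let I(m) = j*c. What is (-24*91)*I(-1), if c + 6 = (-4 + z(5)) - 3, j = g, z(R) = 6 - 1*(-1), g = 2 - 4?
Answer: -26208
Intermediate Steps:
g = -2
z(R) = 7 (z(R) = 6 + 1 = 7)
j = -2
c = -6 (c = -6 + ((-4 + 7) - 3) = -6 + (3 - 3) = -6 + 0 = -6)
I(m) = 12 (I(m) = -2*(-6) = 12)
(-24*91)*I(-1) = -24*91*12 = -2184*12 = -26208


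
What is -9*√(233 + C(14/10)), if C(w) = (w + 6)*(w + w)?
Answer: -9*√6343/5 ≈ -143.36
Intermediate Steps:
C(w) = 2*w*(6 + w) (C(w) = (6 + w)*(2*w) = 2*w*(6 + w))
-9*√(233 + C(14/10)) = -9*√(233 + 2*(14/10)*(6 + 14/10)) = -9*√(233 + 2*(14*(⅒))*(6 + 14*(⅒))) = -9*√(233 + 2*(7/5)*(6 + 7/5)) = -9*√(233 + 2*(7/5)*(37/5)) = -9*√(233 + 518/25) = -9*√6343/5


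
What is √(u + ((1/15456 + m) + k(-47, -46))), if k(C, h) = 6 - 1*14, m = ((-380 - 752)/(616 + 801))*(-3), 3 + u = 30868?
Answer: √925127023276801254/5475288 ≈ 175.67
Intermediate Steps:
u = 30865 (u = -3 + 30868 = 30865)
m = 3396/1417 (m = -1132/1417*(-3) = 3396/1417 ≈ 2.3966)
k(C, h) = -8 (k(C, h) = 6 - 14 = -8)
√(u + ((1/15456 + m) + k(-47, -46))) = √(30865 + ((1/15456 + 3396/1417) - 8)) = √(30865 + (52489993/21901152 - 8)) = √(30865 - 122719223/21901152) = √(675856337257/21901152) = √925127023276801254/5475288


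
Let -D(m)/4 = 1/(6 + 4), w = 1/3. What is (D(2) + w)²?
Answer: 1/225 ≈ 0.0044444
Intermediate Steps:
w = ⅓ ≈ 0.33333
D(m) = -⅖ (D(m) = -4/(6 + 4) = -4/10 = -4*⅒ = -⅖)
(D(2) + w)² = (-⅖ + ⅓)² = (-1/15)² = 1/225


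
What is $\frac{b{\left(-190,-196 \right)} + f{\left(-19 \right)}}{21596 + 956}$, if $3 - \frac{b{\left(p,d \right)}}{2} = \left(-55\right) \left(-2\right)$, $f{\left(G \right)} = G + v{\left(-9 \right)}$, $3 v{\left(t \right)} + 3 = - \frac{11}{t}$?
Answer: $- \frac{6307}{608904} \approx -0.010358$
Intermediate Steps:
$v{\left(t \right)} = -1 - \frac{11}{3 t}$ ($v{\left(t \right)} = -1 + \frac{\left(-11\right) \frac{1}{t}}{3} = -1 - \frac{11}{3 t}$)
$f{\left(G \right)} = - \frac{16}{27} + G$ ($f{\left(G \right)} = G + \frac{- \frac{11}{3} - -9}{-9} = G - \frac{- \frac{11}{3} + 9}{9} = G - \frac{16}{27} = - \frac{16}{27} + G$)
$b{\left(p,d \right)} = -214$ ($b{\left(p,d \right)} = 6 - 2 \left(\left(-55\right) \left(-2\right)\right) = 6 - 220 = -214$)
$\frac{b{\left(-190,-196 \right)} + f{\left(-19 \right)}}{21596 + 956} = \frac{-214 - \frac{529}{27}}{21596 + 956} = \frac{-214 - \frac{529}{27}}{22552} = \left(- \frac{6307}{27}\right) \frac{1}{22552} = - \frac{6307}{608904}$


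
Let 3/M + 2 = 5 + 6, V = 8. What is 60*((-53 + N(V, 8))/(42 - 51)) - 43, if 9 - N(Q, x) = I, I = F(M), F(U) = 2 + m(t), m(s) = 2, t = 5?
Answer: 277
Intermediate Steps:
M = ⅓ (M = 3/(-2 + (5 + 6)) = 3/(-2 + 11) = 3/9 = 3*(⅑) = ⅓ ≈ 0.33333)
F(U) = 4 (F(U) = 2 + 2 = 4)
I = 4
N(Q, x) = 5 (N(Q, x) = 9 - 1*4 = 9 - 4 = 5)
60*((-53 + N(V, 8))/(42 - 51)) - 43 = 60*((-53 + 5)/(42 - 51)) - 43 = 60*(-48/(-9)) - 43 = 60*(-48*(-⅑)) - 43 = 60*(16/3) - 43 = 320 - 43 = 277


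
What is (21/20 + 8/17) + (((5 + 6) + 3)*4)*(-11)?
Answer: -208923/340 ≈ -614.48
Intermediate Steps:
(21/20 + 8/17) + (((5 + 6) + 3)*4)*(-11) = (21*(1/20) + 8*(1/17)) + ((11 + 3)*4)*(-11) = (21/20 + 8/17) + (14*4)*(-11) = 517/340 + 56*(-11) = 517/340 - 616 = -208923/340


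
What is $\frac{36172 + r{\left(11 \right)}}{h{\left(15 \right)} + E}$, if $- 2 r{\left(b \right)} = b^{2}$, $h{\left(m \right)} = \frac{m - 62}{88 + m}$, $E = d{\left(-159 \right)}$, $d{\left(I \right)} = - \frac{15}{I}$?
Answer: $- \frac{394265357}{3952} \approx -99764.0$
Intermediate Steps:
$E = \frac{5}{53}$ ($E = - \frac{15}{-159} = \left(-15\right) \left(- \frac{1}{159}\right) = \frac{5}{53} \approx 0.09434$)
$h{\left(m \right)} = \frac{-62 + m}{88 + m}$
$r{\left(b \right)} = - \frac{b^{2}}{2}$
$\frac{36172 + r{\left(11 \right)}}{h{\left(15 \right)} + E} = \frac{36172 - \frac{11^{2}}{2}}{\frac{-62 + 15}{88 + 15} + \frac{5}{53}} = \frac{36172 - \frac{121}{2}}{\frac{1}{103} \left(-47\right) + \frac{5}{53}} = \frac{72223}{2 \left(- \frac{47}{103} + \frac{5}{53}\right)} = \frac{72223}{2 \left(- \frac{1976}{5459}\right)} = \frac{72223}{2} \left(- \frac{5459}{1976}\right) = - \frac{394265357}{3952}$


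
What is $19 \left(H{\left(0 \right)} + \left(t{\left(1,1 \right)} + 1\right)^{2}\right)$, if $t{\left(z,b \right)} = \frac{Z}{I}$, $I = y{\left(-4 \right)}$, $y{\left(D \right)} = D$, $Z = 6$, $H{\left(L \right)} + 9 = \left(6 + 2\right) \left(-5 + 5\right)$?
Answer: $- \frac{665}{4} \approx -166.25$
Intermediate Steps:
$H{\left(L \right)} = -9$ ($H{\left(L \right)} = -9 + \left(6 + 2\right) \left(-5 + 5\right) = -9 + 8 \cdot 0 = -9 + 0 = -9$)
$I = -4$
$t{\left(z,b \right)} = - \frac{3}{2}$ ($t{\left(z,b \right)} = \frac{6}{-4} = 6 \left(- \frac{1}{4}\right) = - \frac{3}{2}$)
$19 \left(H{\left(0 \right)} + \left(t{\left(1,1 \right)} + 1\right)^{2}\right) = 19 \left(-9 + \left(- \frac{3}{2} + 1\right)^{2}\right) = 19 \left(-9 + \left(- \frac{1}{2}\right)^{2}\right) = 19 \left(-9 + \frac{1}{4}\right) = 19 \left(- \frac{35}{4}\right) = - \frac{665}{4}$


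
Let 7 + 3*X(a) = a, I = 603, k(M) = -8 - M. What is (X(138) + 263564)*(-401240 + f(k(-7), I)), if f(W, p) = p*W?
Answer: -317786686789/3 ≈ -1.0593e+11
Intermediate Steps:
f(W, p) = W*p
X(a) = -7/3 + a/3
(X(138) + 263564)*(-401240 + f(k(-7), I)) = ((-7/3 + (⅓)*138) + 263564)*(-401240 + (-8 - 1*(-7))*603) = ((-7/3 + 46) + 263564)*(-401240 + (-8 + 7)*603) = (131/3 + 263564)*(-401240 - 1*603) = 790823*(-401240 - 603)/3 = (790823/3)*(-401843) = -317786686789/3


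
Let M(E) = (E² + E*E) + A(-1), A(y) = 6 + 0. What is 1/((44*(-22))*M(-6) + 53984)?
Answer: -1/21520 ≈ -4.6468e-5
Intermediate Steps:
A(y) = 6
M(E) = 6 + 2*E² (M(E) = (E² + E*E) + 6 = (E² + E²) + 6 = 2*E² + 6 = 6 + 2*E²)
1/((44*(-22))*M(-6) + 53984) = 1/((44*(-22))*(6 + 2*(-6)²) + 53984) = 1/(-968*(6 + 2*36) + 53984) = 1/(-968*(6 + 72) + 53984) = 1/(-968*78 + 53984) = 1/(-75504 + 53984) = 1/(-21520) = -1/21520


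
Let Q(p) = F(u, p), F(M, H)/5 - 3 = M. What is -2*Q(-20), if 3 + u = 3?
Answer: -30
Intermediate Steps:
u = 0 (u = -3 + 3 = 0)
F(M, H) = 15 + 5*M
Q(p) = 15 (Q(p) = 15 + 5*0 = 15 + 0 = 15)
-2*Q(-20) = -2*15 = -30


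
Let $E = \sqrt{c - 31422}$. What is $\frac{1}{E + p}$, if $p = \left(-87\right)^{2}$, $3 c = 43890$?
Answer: $\frac{7569}{57306553} - \frac{2 i \sqrt{4198}}{57306553} \approx 0.00013208 - 2.2612 \cdot 10^{-6} i$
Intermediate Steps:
$c = 14630$ ($c = \frac{1}{3} \cdot 43890 = 14630$)
$p = 7569$
$E = 2 i \sqrt{4198}$ ($E = \sqrt{14630 - 31422} = \sqrt{-16792} = 2 i \sqrt{4198} \approx 129.58 i$)
$\frac{1}{E + p} = \frac{1}{2 i \sqrt{4198} + 7569} = \frac{1}{7569 + 2 i \sqrt{4198}}$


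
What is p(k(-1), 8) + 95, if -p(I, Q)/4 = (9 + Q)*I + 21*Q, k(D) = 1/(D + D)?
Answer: -543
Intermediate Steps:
k(D) = 1/(2*D)
p(I, Q) = -84*Q - 4*I*(9 + Q) (p(I, Q) = -4*((9 + Q)*I + 21*Q) = -4*(I*(9 + Q) + 21*Q) = -4*(21*Q + I*(9 + Q)) = -84*Q - 4*I*(9 + Q))
p(k(-1), 8) + 95 = (-84*8 - 18/(-1) - 4*(1/2)/(-1)*8) + 95 = (-672 - 18*(-1) - 4*(1/2)*(-1)*8) + 95 = (-672 - 36*(-1/2) - 4*(-1/2)*8) + 95 = (-672 + 18 + 16) + 95 = -638 + 95 = -543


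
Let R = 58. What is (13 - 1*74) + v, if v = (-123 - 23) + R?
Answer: -149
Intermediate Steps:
v = -88 (v = (-123 - 23) + 58 = -146 + 58 = -88)
(13 - 1*74) + v = (13 - 1*74) - 88 = (13 - 74) - 88 = -61 - 88 = -149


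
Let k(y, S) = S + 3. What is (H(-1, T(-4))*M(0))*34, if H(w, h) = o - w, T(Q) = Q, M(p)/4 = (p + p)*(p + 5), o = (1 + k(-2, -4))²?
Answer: 0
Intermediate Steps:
k(y, S) = 3 + S
o = 0 (o = (1 + (3 - 4))² = (1 - 1)² = 0² = 0)
M(p) = 8*p*(5 + p) (M(p) = 4*((p + p)*(p + 5)) = 4*((2*p)*(5 + p)) = 4*(2*p*(5 + p)) = 8*p*(5 + p))
H(w, h) = -w (H(w, h) = 0 - w = -w)
(H(-1, T(-4))*M(0))*34 = ((-1*(-1))*(8*0*(5 + 0)))*34 = (1*(8*0*5))*34 = (1*0)*34 = 0*34 = 0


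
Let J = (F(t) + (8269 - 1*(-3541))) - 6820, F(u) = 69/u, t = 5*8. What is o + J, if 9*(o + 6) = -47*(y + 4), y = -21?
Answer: 1826821/360 ≈ 5074.5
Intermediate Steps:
t = 40
o = 745/9 (o = -6 + (-47*(-21 + 4))/9 = -6 + (-47*(-17))/9 = -6 + (⅑)*799 = -6 + 799/9 = 745/9 ≈ 82.778)
J = 199669/40 (J = (69/40 + (8269 - 1*(-3541))) - 6820 = (69*(1/40) + (8269 + 3541)) - 6820 = (69/40 + 11810) - 6820 = 472469/40 - 6820 = 199669/40 ≈ 4991.7)
o + J = 745/9 + 199669/40 = 1826821/360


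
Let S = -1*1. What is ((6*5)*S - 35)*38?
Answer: -2470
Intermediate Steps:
S = -1
((6*5)*S - 35)*38 = ((6*5)*(-1) - 35)*38 = (30*(-1) - 35)*38 = (-30 - 35)*38 = -65*38 = -2470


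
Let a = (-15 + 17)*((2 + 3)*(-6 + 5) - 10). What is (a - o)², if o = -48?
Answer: 324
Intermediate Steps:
a = -30 (a = 2*(5*(-1) - 10) = 2*(-5 - 10) = 2*(-15) = -30)
(a - o)² = (-30 - 1*(-48))² = (-30 + 48)² = 18² = 324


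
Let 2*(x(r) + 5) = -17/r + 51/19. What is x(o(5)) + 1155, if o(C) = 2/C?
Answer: 85887/76 ≈ 1130.1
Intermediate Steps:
x(r) = -139/38 - 17/(2*r) (x(r) = -5 + (-17/r + 51/19)/2 = -5 + (51/19 - 17/r)/2 = -5 + (51/38 - 17/(2*r)) = -139/38 - 17/(2*r))
x(o(5)) + 1155 = (-323 - 278/5)/(38*((2/5))) + 1155 = (-323 - 278/5)/(38*((2*(⅕)))) + 1155 = (-323 - 139*⅖)/(38*(⅖)) + 1155 = (1/38)*(5/2)*(-323 - 278/5) + 1155 = (1/38)*(5/2)*(-1893/5) + 1155 = -1893/76 + 1155 = 85887/76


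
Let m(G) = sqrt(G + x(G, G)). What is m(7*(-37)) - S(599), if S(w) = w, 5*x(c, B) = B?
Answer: -599 + I*sqrt(7770)/5 ≈ -599.0 + 17.63*I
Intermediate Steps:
x(c, B) = B/5
m(G) = sqrt(30)*sqrt(G)/5 (m(G) = sqrt(G + G/5) = sqrt(6*G/5) = sqrt(30)*sqrt(G)/5)
m(7*(-37)) - S(599) = sqrt(30)*sqrt(7*(-37))/5 - 1*599 = sqrt(30)*sqrt(-259)/5 - 599 = sqrt(30)*(I*sqrt(259))/5 - 599 = I*sqrt(7770)/5 - 599 = -599 + I*sqrt(7770)/5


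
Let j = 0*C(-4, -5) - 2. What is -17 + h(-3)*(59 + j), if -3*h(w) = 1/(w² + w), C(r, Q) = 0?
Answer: -121/6 ≈ -20.167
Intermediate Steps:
j = -2 (j = 0*0 - 2 = 0 - 2 = -2)
h(w) = -1/(3*(w + w²)) (h(w) = -1/(3*(w² + w)) = -1/(3*(w + w²)))
-17 + h(-3)*(59 + j) = -17 + (-⅓/(-3*(1 - 3)))*(59 - 2) = -17 - ⅓*(-⅓)/(-2)*57 = -17 - ⅓*(-⅓)*(-½)*57 = -17 - 1/18*57 = -17 - 19/6 = -121/6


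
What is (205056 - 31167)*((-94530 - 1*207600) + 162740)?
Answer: -24238387710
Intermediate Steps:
(205056 - 31167)*((-94530 - 1*207600) + 162740) = 173889*((-94530 - 207600) + 162740) = 173889*(-302130 + 162740) = 173889*(-139390) = -24238387710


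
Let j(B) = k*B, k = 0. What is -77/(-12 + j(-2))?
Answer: 77/12 ≈ 6.4167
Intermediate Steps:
j(B) = 0 (j(B) = 0*B = 0)
-77/(-12 + j(-2)) = -77/(-12 + 0) = -77/(-12) = -77*(-1/12) = 77/12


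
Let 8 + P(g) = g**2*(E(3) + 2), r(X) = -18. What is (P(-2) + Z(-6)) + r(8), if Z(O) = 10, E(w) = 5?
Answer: 12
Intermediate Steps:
P(g) = -8 + 7*g**2 (P(g) = -8 + g**2*(5 + 2) = -8 + g**2*7 = -8 + 7*g**2)
(P(-2) + Z(-6)) + r(8) = ((-8 + 7*(-2)**2) + 10) - 18 = ((-8 + 7*4) + 10) - 18 = ((-8 + 28) + 10) - 18 = (20 + 10) - 18 = 30 - 18 = 12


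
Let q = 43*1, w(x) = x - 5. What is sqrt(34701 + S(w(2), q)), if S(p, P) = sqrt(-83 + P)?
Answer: sqrt(34701 + 2*I*sqrt(10)) ≈ 186.28 + 0.017*I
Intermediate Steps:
w(x) = -5 + x
q = 43
sqrt(34701 + S(w(2), q)) = sqrt(34701 + sqrt(-83 + 43)) = sqrt(34701 + sqrt(-40)) = sqrt(34701 + 2*I*sqrt(10))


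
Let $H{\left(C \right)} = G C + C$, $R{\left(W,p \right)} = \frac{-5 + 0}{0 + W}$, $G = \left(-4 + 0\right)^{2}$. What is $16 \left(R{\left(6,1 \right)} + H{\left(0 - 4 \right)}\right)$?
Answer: $- \frac{3304}{3} \approx -1101.3$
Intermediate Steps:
$G = 16$ ($G = \left(-4\right)^{2} = 16$)
$R{\left(W,p \right)} = - \frac{5}{W}$
$H{\left(C \right)} = 17 C$ ($H{\left(C \right)} = 16 C + C = 17 C$)
$16 \left(R{\left(6,1 \right)} + H{\left(0 - 4 \right)}\right) = 16 \left(- \frac{5}{6} + 17 \left(0 - 4\right)\right) = 16 \left(\left(-5\right) \frac{1}{6} + 17 \left(-4\right)\right) = 16 \left(- \frac{5}{6} - 68\right) = 16 \left(- \frac{413}{6}\right) = - \frac{3304}{3}$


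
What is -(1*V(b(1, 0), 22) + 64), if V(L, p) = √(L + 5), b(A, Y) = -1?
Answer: -66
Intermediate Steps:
V(L, p) = √(5 + L)
-(1*V(b(1, 0), 22) + 64) = -(1*√(5 - 1) + 64) = -(1*√4 + 64) = -(1*2 + 64) = -(2 + 64) = -1*66 = -66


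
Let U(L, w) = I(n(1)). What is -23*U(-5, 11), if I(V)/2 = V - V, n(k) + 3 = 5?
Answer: 0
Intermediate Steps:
n(k) = 2 (n(k) = -3 + 5 = 2)
I(V) = 0 (I(V) = 2*(V - V) = 2*0 = 0)
U(L, w) = 0
-23*U(-5, 11) = -23*0 = 0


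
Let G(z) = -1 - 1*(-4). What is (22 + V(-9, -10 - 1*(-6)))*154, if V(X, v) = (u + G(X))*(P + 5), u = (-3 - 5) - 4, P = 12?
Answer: -20174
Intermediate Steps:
G(z) = 3 (G(z) = -1 + 4 = 3)
u = -12 (u = -8 - 4 = -12)
V(X, v) = -153 (V(X, v) = (-12 + 3)*(12 + 5) = -9*17 = -153)
(22 + V(-9, -10 - 1*(-6)))*154 = (22 - 153)*154 = -131*154 = -20174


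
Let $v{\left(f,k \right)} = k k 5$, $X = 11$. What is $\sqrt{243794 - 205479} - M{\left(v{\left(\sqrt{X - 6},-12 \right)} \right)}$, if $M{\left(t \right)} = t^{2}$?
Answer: $-518400 + \sqrt{38315} \approx -5.182 \cdot 10^{5}$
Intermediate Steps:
$v{\left(f,k \right)} = 5 k^{2}$ ($v{\left(f,k \right)} = k^{2} \cdot 5 = 5 k^{2}$)
$\sqrt{243794 - 205479} - M{\left(v{\left(\sqrt{X - 6},-12 \right)} \right)} = \sqrt{243794 - 205479} - \left(5 \left(-12\right)^{2}\right)^{2} = \sqrt{38315} - \left(5 \cdot 144\right)^{2} = \sqrt{38315} - 720^{2} = \sqrt{38315} - 518400 = -518400 + \sqrt{38315}$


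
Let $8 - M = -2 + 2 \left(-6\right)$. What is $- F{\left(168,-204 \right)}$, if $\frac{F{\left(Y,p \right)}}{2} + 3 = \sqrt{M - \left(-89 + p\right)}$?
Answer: $6 - 6 \sqrt{35} \approx -29.496$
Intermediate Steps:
$M = 22$ ($M = 8 - \left(-2 + 2 \left(-6\right)\right) = 8 - \left(-2 - 12\right) = 8 - -14 = 8 + 14 = 22$)
$F{\left(Y,p \right)} = -6 + 2 \sqrt{111 - p}$ ($F{\left(Y,p \right)} = -6 + 2 \sqrt{22 - \left(-89 + p\right)} = -6 + 2 \sqrt{111 - p}$)
$- F{\left(168,-204 \right)} = - (-6 + 2 \sqrt{111 - -204}) = - (-6 + 2 \sqrt{111 + 204}) = - (-6 + 2 \sqrt{315}) = - (-6 + 2 \cdot 3 \sqrt{35}) = - (-6 + 6 \sqrt{35}) = 6 - 6 \sqrt{35}$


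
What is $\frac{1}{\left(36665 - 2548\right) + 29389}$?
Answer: $\frac{1}{63506} \approx 1.5747 \cdot 10^{-5}$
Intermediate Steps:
$\frac{1}{\left(36665 - 2548\right) + 29389} = \frac{1}{34117 + 29389} = \frac{1}{63506}$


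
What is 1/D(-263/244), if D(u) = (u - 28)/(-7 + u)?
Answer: 657/2365 ≈ 0.27780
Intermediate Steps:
D(u) = (-28 + u)/(-7 + u)
1/D(-263/244) = 1/((-28 - 263/244)/(-7 - 263/244)) = 1/(-7095/244/(-1971/244)) = 1/(-244/1971*(-7095/244)) = 1/(2365/657) = 657/2365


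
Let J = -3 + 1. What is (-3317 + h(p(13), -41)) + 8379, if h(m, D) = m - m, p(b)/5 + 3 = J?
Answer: 5062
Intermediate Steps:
J = -2
p(b) = -25 (p(b) = -15 + 5*(-2) = -15 - 10 = -25)
h(m, D) = 0
(-3317 + h(p(13), -41)) + 8379 = (-3317 + 0) + 8379 = -3317 + 8379 = 5062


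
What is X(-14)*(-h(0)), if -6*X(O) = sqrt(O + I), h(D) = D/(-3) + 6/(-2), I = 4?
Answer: -I*sqrt(10)/2 ≈ -1.5811*I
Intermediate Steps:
h(D) = -3 - D/3 (h(D) = D*(-1/3) + 6*(-1/2) = -D/3 - 3 = -3 - D/3)
X(O) = -sqrt(4 + O)/6 (X(O) = -sqrt(O + 4)/6 = -sqrt(4 + O)/6)
X(-14)*(-h(0)) = (-sqrt(4 - 14)/6)*(-(-3 - 1/3*0)) = (-I*sqrt(10)/6)*(-(-3 + 0)) = (-I*sqrt(10)/6)*(-1*(-3)) = -I*sqrt(10)/6*3 = -I*sqrt(10)/2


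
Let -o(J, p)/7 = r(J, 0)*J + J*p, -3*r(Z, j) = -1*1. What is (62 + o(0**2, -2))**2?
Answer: 3844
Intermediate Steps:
r(Z, j) = 1/3 (r(Z, j) = -(-1)/3 = -1/3*(-1) = 1/3)
o(J, p) = -7*J/3 - 7*J*p (o(J, p) = -7*(J/3 + J*p) = -7*J/3 - 7*J*p)
(62 + o(0**2, -2))**2 = (62 - 7/3*0**2*(1 + 3*(-2)))**2 = (62 - 7/3*0*(1 - 6))**2 = (62 - 7/3*0*(-5))**2 = (62 + 0)**2 = 62**2 = 3844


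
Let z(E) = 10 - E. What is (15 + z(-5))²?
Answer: 900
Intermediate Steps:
(15 + z(-5))² = (15 + (10 - 1*(-5)))² = (15 + (10 + 5))² = (15 + 15)² = 30² = 900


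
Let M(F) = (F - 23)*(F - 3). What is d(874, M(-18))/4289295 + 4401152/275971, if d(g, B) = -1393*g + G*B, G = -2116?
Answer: 18039064601222/1183721030445 ≈ 15.239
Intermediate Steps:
M(F) = (-23 + F)*(-3 + F)
d(g, B) = -2116*B - 1393*g (d(g, B) = -1393*g - 2116*B = -2116*B - 1393*g)
d(874, M(-18))/4289295 + 4401152/275971 = (-2116*(69 + (-18)² - 26*(-18)) - 1393*874)/4289295 + 4401152/275971 = (-2116*(69 + 324 + 468) - 1217482)*(1/4289295) + 4401152*(1/275971) = (-2116*861 - 1217482)*(1/4289295) + 4401152/275971 = (-1821876 - 1217482)*(1/4289295) + 4401152/275971 = -3039358*1/4289295 + 4401152/275971 = -3039358/4289295 + 4401152/275971 = 18039064601222/1183721030445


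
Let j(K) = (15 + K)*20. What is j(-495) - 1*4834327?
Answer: -4843927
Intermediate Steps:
j(K) = 300 + 20*K
j(-495) - 1*4834327 = (300 + 20*(-495)) - 1*4834327 = (300 - 9900) - 4834327 = -9600 - 4834327 = -4843927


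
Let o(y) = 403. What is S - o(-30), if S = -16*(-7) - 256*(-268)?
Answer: 68317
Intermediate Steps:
S = 68720 (S = 112 + 68608 = 68720)
S - o(-30) = 68720 - 1*403 = 68720 - 403 = 68317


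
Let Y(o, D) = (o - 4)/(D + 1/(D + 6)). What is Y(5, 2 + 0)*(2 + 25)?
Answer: 216/17 ≈ 12.706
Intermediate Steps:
Y(o, D) = (-4 + o)/(D + 1/(6 + D))
Y(5, 2 + 0)*(2 + 25) = ((-24 - 4*(2 + 0) + 6*5 + (2 + 0)*5)/(1 + (2 + 0)² + 6*(2 + 0)))*(2 + 25) = ((-24 - 4*2 + 30 + 2*5)/(1 + 2² + 6*2))*27 = ((-24 - 8 + 30 + 10)/(1 + 4 + 12))*27 = (8/17)*27 = 216/17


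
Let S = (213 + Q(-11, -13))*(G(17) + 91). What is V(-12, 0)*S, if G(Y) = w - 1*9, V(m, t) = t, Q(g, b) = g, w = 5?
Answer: 0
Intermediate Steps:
G(Y) = -4 (G(Y) = 5 - 1*9 = 5 - 9 = -4)
S = 17574 (S = (213 - 11)*(-4 + 91) = 202*87 = 17574)
V(-12, 0)*S = 0*17574 = 0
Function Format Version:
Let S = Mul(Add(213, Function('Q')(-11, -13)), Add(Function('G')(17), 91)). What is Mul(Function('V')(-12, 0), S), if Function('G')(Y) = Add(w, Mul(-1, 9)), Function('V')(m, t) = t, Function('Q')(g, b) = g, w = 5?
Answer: 0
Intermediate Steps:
Function('G')(Y) = -4 (Function('G')(Y) = Add(5, Mul(-1, 9)) = Add(5, -9) = -4)
S = 17574 (S = Mul(Add(213, -11), Add(-4, 91)) = Mul(202, 87) = 17574)
Mul(Function('V')(-12, 0), S) = Mul(0, 17574) = 0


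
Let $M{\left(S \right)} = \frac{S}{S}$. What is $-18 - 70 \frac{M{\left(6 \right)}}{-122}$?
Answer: $- \frac{1063}{61} \approx -17.426$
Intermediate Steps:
$M{\left(S \right)} = 1$
$-18 - 70 \frac{M{\left(6 \right)}}{-122} = -18 - 70 \cdot 1 \frac{1}{-122} = -18 - 70 \cdot 1 \left(- \frac{1}{122}\right) = -18 - - \frac{35}{61} = -18 + \frac{35}{61} = - \frac{1063}{61}$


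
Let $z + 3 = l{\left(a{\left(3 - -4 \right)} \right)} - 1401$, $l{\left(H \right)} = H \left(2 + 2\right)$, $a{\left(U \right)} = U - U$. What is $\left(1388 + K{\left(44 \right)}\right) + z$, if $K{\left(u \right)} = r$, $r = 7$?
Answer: $-9$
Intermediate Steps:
$a{\left(U \right)} = 0$
$K{\left(u \right)} = 7$
$l{\left(H \right)} = 4 H$ ($l{\left(H \right)} = H 4 = 4 H$)
$z = -1404$ ($z = -3 + \left(4 \cdot 0 - 1401\right) = -3 + \left(0 - 1401\right) = -3 - 1401 = -1404$)
$\left(1388 + K{\left(44 \right)}\right) + z = \left(1388 + 7\right) - 1404 = 1395 - 1404 = -9$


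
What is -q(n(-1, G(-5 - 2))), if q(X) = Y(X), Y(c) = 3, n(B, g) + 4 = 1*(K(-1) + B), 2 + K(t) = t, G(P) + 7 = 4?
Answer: -3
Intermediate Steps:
G(P) = -3 (G(P) = -7 + 4 = -3)
K(t) = -2 + t
n(B, g) = -7 + B (n(B, g) = -4 + 1*((-2 - 1) + B) = -4 + 1*(-3 + B) = -4 + (-3 + B) = -7 + B)
q(X) = 3
-q(n(-1, G(-5 - 2))) = -1*3 = -3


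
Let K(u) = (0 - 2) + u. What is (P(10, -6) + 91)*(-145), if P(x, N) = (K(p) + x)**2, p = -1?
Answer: -20300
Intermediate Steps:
K(u) = -2 + u
P(x, N) = (-3 + x)**2 (P(x, N) = ((-2 - 1) + x)**2 = (-3 + x)**2)
(P(10, -6) + 91)*(-145) = ((-3 + 10)**2 + 91)*(-145) = (7**2 + 91)*(-145) = (49 + 91)*(-145) = 140*(-145) = -20300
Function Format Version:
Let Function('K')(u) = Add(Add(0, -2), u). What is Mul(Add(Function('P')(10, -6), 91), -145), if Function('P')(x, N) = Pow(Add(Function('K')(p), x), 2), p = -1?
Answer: -20300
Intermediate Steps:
Function('K')(u) = Add(-2, u)
Function('P')(x, N) = Pow(Add(-3, x), 2) (Function('P')(x, N) = Pow(Add(Add(-2, -1), x), 2) = Pow(Add(-3, x), 2))
Mul(Add(Function('P')(10, -6), 91), -145) = Mul(Add(Pow(Add(-3, 10), 2), 91), -145) = Mul(Add(Pow(7, 2), 91), -145) = Mul(Add(49, 91), -145) = Mul(140, -145) = -20300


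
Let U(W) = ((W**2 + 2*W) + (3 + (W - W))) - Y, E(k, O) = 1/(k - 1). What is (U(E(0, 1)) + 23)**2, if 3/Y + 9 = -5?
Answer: 124609/196 ≈ 635.76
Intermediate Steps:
Y = -3/14 (Y = 3/(-9 - 5) = 3/(-14) = 3*(-1/14) = -3/14 ≈ -0.21429)
E(k, O) = 1/(-1 + k)
U(W) = 45/14 + W**2 + 2*W (U(W) = ((W**2 + 2*W) + (3 + (W - W))) - 1*(-3/14) = ((W**2 + 2*W) + (3 + 0)) + 3/14 = ((W**2 + 2*W) + 3) + 3/14 = (3 + W**2 + 2*W) + 3/14 = 45/14 + W**2 + 2*W)
(U(E(0, 1)) + 23)**2 = ((45/14 + (1/(-1 + 0))**2 + 2/(-1 + 0)) + 23)**2 = ((45/14 + (1/(-1))**2 + 2/(-1)) + 23)**2 = ((45/14 + (-1)**2 + 2*(-1)) + 23)**2 = ((45/14 + 1 - 2) + 23)**2 = (31/14 + 23)**2 = (353/14)**2 = 124609/196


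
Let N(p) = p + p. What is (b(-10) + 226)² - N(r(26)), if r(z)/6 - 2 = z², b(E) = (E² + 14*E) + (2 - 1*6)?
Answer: 24988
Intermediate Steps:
b(E) = -4 + E² + 14*E (b(E) = (E² + 14*E) + (2 - 6) = (E² + 14*E) - 4 = -4 + E² + 14*E)
r(z) = 12 + 6*z²
N(p) = 2*p
(b(-10) + 226)² - N(r(26)) = ((-4 + (-10)² + 14*(-10)) + 226)² - 2*(12 + 6*26²) = ((-4 + 100 - 140) + 226)² - 2*(12 + 6*676) = (-44 + 226)² - 2*(12 + 4056) = 182² - 2*4068 = 33124 - 1*8136 = 33124 - 8136 = 24988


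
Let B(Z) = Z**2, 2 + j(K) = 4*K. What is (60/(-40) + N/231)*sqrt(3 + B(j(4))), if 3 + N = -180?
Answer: -353*sqrt(199)/154 ≈ -32.336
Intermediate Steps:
j(K) = -2 + 4*K
N = -183 (N = -3 - 180 = -183)
(60/(-40) + N/231)*sqrt(3 + B(j(4))) = (60/(-40) - 183/231)*sqrt(3 + (-2 + 4*4)**2) = (60*(-1/40) - 183*1/231)*sqrt(3 + (-2 + 16)**2) = (-3/2 - 61/77)*sqrt(3 + 14**2) = -353*sqrt(3 + 196)/154 = -353*sqrt(199)/154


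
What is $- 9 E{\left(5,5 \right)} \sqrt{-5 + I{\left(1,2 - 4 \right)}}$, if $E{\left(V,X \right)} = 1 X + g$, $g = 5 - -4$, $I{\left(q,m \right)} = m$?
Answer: $- 126 i \sqrt{7} \approx - 333.36 i$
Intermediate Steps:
$g = 9$ ($g = 5 + 4 = 9$)
$E{\left(V,X \right)} = 9 + X$ ($E{\left(V,X \right)} = 1 X + 9 = X + 9 = 9 + X$)
$- 9 E{\left(5,5 \right)} \sqrt{-5 + I{\left(1,2 - 4 \right)}} = - 9 \left(9 + 5\right) \sqrt{-5 + \left(2 - 4\right)} = \left(-9\right) 14 \sqrt{-5 - 2} = - 126 \sqrt{-7} = - 126 i \sqrt{7}$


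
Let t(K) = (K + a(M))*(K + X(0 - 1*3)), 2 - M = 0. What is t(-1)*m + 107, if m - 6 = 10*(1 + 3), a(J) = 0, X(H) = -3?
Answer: 291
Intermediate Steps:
M = 2 (M = 2 - 1*0 = 2 + 0 = 2)
m = 46 (m = 6 + 10*(1 + 3) = 6 + 10*4 = 6 + 40 = 46)
t(K) = K*(-3 + K) (t(K) = (K + 0)*(K - 3) = K*(-3 + K))
t(-1)*m + 107 = -(-3 - 1)*46 + 107 = -1*(-4)*46 + 107 = 4*46 + 107 = 184 + 107 = 291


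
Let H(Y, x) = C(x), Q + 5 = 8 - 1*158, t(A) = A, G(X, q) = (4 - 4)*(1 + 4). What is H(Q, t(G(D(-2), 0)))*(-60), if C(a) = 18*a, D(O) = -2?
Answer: 0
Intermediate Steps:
G(X, q) = 0 (G(X, q) = 0*5 = 0)
Q = -155 (Q = -5 + (8 - 1*158) = -5 + (8 - 158) = -5 - 150 = -155)
H(Y, x) = 18*x
H(Q, t(G(D(-2), 0)))*(-60) = (18*0)*(-60) = 0*(-60) = 0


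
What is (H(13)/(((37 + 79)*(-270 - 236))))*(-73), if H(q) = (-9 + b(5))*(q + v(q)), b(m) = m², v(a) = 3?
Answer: 2336/7337 ≈ 0.31839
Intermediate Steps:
H(q) = 48 + 16*q (H(q) = (-9 + 5²)*(q + 3) = (-9 + 25)*(3 + q) = 16*(3 + q) = 48 + 16*q)
(H(13)/(((37 + 79)*(-270 - 236))))*(-73) = ((48 + 16*13)/(((37 + 79)*(-270 - 236))))*(-73) = ((48 + 208)/((116*(-506))))*(-73) = (256/(-58696))*(-73) = (256*(-1/58696))*(-73) = -32/7337*(-73) = 2336/7337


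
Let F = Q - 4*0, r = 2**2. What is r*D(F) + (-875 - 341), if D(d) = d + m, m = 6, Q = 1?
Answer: -1188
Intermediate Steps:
r = 4
F = 1 (F = 1 - 4*0 = 1 + 0 = 1)
D(d) = 6 + d (D(d) = d + 6 = 6 + d)
r*D(F) + (-875 - 341) = 4*(6 + 1) + (-875 - 341) = 4*7 - 1216 = 28 - 1216 = -1188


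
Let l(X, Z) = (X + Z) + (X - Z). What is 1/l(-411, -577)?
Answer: -1/822 ≈ -0.0012165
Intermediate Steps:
l(X, Z) = 2*X
1/l(-411, -577) = 1/(2*(-411)) = 1/(-822) = -1/822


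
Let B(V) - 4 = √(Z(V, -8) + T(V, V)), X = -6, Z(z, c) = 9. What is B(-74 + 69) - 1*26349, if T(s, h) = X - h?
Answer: -26345 + 2*√2 ≈ -26342.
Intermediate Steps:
T(s, h) = -6 - h
B(V) = 4 + √(3 - V) (B(V) = 4 + √(9 + (-6 - V)) = 4 + √(3 - V))
B(-74 + 69) - 1*26349 = (4 + √(3 - (-74 + 69))) - 1*26349 = (4 + √(3 - 1*(-5))) - 26349 = (4 + √(3 + 5)) - 26349 = (4 + √8) - 26349 = (4 + 2*√2) - 26349 = -26345 + 2*√2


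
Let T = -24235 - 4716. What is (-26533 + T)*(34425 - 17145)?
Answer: -958763520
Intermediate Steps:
T = -28951
(-26533 + T)*(34425 - 17145) = (-26533 - 28951)*(34425 - 17145) = -55484*17280 = -958763520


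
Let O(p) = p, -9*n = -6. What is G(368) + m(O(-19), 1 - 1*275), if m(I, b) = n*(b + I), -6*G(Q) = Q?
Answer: -770/3 ≈ -256.67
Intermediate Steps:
n = ⅔ (n = -⅑*(-6) = ⅔ ≈ 0.66667)
G(Q) = -Q/6
m(I, b) = 2*I/3 + 2*b/3 (m(I, b) = 2*(b + I)/3 = 2*(I + b)/3 = 2*I/3 + 2*b/3)
G(368) + m(O(-19), 1 - 1*275) = -⅙*368 + ((⅔)*(-19) + 2*(1 - 1*275)/3) = -184/3 + (-38/3 + 2*(1 - 275)/3) = -184/3 + (-38/3 + (⅔)*(-274)) = -184/3 + (-38/3 - 548/3) = -184/3 - 586/3 = -770/3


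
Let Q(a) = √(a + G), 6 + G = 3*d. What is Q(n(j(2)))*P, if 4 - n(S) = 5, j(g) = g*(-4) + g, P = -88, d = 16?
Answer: -88*√41 ≈ -563.47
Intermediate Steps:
j(g) = -3*g (j(g) = -4*g + g = -3*g)
n(S) = -1 (n(S) = 4 - 1*5 = 4 - 5 = -1)
G = 42 (G = -6 + 3*16 = -6 + 48 = 42)
Q(a) = √(42 + a) (Q(a) = √(a + 42) = √(42 + a))
Q(n(j(2)))*P = √(42 - 1)*(-88) = √41*(-88) = -88*√41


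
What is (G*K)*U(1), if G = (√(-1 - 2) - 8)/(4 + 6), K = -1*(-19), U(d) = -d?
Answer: 76/5 - 19*I*√3/10 ≈ 15.2 - 3.2909*I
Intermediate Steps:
K = 19
G = -⅘ + I*√3/10 (G = (√(-3) - 8)/10 = (I*√3 - 8)*(⅒) = (-8 + I*√3)*(⅒) = -⅘ + I*√3/10 ≈ -0.8 + 0.17321*I)
(G*K)*U(1) = ((-⅘ + I*√3/10)*19)*(-1*1) = (-76/5 + 19*I*√3/10)*(-1) = 76/5 - 19*I*√3/10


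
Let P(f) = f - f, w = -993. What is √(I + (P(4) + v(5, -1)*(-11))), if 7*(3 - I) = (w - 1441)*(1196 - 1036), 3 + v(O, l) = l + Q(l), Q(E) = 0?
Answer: √2728383/7 ≈ 235.97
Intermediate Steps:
P(f) = 0
v(O, l) = -3 + l (v(O, l) = -3 + (l + 0) = -3 + l)
I = 389461/7 (I = 3 - (-993 - 1441)*(1196 - 1036)/7 = 3 - (-2434)*160/7 = 3 - ⅐*(-389440) = 3 + 389440/7 = 389461/7 ≈ 55637.)
√(I + (P(4) + v(5, -1)*(-11))) = √(389461/7 + (0 + (-3 - 1)*(-11))) = √(389461/7 + (0 - 4*(-11))) = √(389461/7 + (0 + 44)) = √(389461/7 + 44) = √(389769/7) = √2728383/7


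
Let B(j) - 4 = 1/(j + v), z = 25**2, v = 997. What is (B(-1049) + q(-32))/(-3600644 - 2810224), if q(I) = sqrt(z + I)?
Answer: -69/111121712 - sqrt(593)/6410868 ≈ -4.4194e-6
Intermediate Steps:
z = 625
B(j) = 4 + 1/(997 + j) (B(j) = 4 + 1/(j + 997) = 4 + 1/(997 + j))
q(I) = sqrt(625 + I)
(B(-1049) + q(-32))/(-3600644 - 2810224) = ((3989 + 4*(-1049))/(997 - 1049) + sqrt(625 - 32))/(-3600644 - 2810224) = ((3989 - 4196)/(-52) + sqrt(593))/(-6410868) = (-1/52*(-207) + sqrt(593))*(-1/6410868) = (207/52 + sqrt(593))*(-1/6410868) = -69/111121712 - sqrt(593)/6410868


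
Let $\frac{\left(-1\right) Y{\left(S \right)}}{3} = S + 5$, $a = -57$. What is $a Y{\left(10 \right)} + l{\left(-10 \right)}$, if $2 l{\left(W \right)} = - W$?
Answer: $2570$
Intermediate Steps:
$l{\left(W \right)} = - \frac{W}{2}$ ($l{\left(W \right)} = \frac{\left(-1\right) W}{2} = - \frac{W}{2}$)
$Y{\left(S \right)} = -15 - 3 S$ ($Y{\left(S \right)} = - 3 \left(S + 5\right) = - 3 \left(5 + S\right) = -15 - 3 S$)
$a Y{\left(10 \right)} + l{\left(-10 \right)} = - 57 \left(-15 - 30\right) - -5 = - 57 \left(-15 - 30\right) + 5 = \left(-57\right) \left(-45\right) + 5 = 2565 + 5 = 2570$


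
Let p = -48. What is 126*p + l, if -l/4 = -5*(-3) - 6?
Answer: -6084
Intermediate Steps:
l = -36 (l = -4*(-5*(-3) - 6) = -4*(15 - 6) = -4*9 = -36)
126*p + l = 126*(-48) - 36 = -6048 - 36 = -6084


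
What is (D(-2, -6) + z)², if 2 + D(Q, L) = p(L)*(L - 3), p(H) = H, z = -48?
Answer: 16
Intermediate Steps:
D(Q, L) = -2 + L*(-3 + L) (D(Q, L) = -2 + L*(L - 3) = -2 + L*(-3 + L))
(D(-2, -6) + z)² = ((-2 + (-6)² - 3*(-6)) - 48)² = ((-2 + 36 + 18) - 48)² = (52 - 48)² = 4² = 16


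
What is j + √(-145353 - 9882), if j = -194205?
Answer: -194205 + I*√155235 ≈ -1.9421e+5 + 394.0*I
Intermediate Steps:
j + √(-145353 - 9882) = -194205 + √(-145353 - 9882) = -194205 + √(-155235) = -194205 + I*√155235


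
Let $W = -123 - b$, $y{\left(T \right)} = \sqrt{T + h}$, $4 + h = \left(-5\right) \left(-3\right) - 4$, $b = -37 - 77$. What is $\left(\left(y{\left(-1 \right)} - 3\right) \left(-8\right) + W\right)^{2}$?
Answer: $609 - 240 \sqrt{6} \approx 21.122$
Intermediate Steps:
$b = -114$ ($b = -37 - 77 = -114$)
$h = 7$ ($h = -4 - -11 = -4 + \left(15 - 4\right) = -4 + 11 = 7$)
$y{\left(T \right)} = \sqrt{7 + T}$ ($y{\left(T \right)} = \sqrt{T + 7} = \sqrt{7 + T}$)
$W = -9$ ($W = -123 - -114 = -123 + 114 = -9$)
$\left(\left(y{\left(-1 \right)} - 3\right) \left(-8\right) + W\right)^{2} = \left(\left(\sqrt{7 - 1} - 3\right) \left(-8\right) - 9\right)^{2} = \left(\left(\sqrt{6} - 3\right) \left(-8\right) - 9\right)^{2} = \left(\left(-3 + \sqrt{6}\right) \left(-8\right) - 9\right)^{2} = \left(\left(24 - 8 \sqrt{6}\right) - 9\right)^{2} = \left(15 - 8 \sqrt{6}\right)^{2}$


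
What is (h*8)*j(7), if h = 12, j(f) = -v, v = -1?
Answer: 96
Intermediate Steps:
j(f) = 1 (j(f) = -1*(-1) = 1)
(h*8)*j(7) = (12*8)*1 = 96*1 = 96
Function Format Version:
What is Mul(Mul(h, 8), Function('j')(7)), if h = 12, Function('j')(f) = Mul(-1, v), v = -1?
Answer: 96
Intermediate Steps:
Function('j')(f) = 1 (Function('j')(f) = Mul(-1, -1) = 1)
Mul(Mul(h, 8), Function('j')(7)) = Mul(Mul(12, 8), 1) = Mul(96, 1) = 96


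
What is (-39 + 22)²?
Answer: 289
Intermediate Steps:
(-39 + 22)² = (-17)² = 289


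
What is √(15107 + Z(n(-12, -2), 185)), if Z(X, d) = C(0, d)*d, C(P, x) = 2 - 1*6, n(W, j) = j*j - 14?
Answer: √14367 ≈ 119.86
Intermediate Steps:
n(W, j) = -14 + j² (n(W, j) = j² - 14 = -14 + j²)
C(P, x) = -4 (C(P, x) = 2 - 6 = -4)
Z(X, d) = -4*d
√(15107 + Z(n(-12, -2), 185)) = √(15107 - 4*185) = √(15107 - 740) = √14367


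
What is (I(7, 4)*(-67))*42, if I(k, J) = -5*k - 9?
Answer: 123816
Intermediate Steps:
I(k, J) = -9 - 5*k
(I(7, 4)*(-67))*42 = ((-9 - 5*7)*(-67))*42 = ((-9 - 35)*(-67))*42 = -44*(-67)*42 = 2948*42 = 123816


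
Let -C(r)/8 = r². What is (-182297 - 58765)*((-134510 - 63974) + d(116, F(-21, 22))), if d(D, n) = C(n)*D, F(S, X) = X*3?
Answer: 1022308264824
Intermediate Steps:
F(S, X) = 3*X
C(r) = -8*r²
d(D, n) = -8*D*n² (d(D, n) = (-8*n²)*D = -8*D*n²)
(-182297 - 58765)*((-134510 - 63974) + d(116, F(-21, 22))) = (-182297 - 58765)*((-134510 - 63974) - 8*116*(3*22)²) = -241062*(-198484 - 8*116*66²) = -241062*(-198484 - 8*116*4356) = -241062*(-198484 - 4042368) = -241062*(-4240852) = 1022308264824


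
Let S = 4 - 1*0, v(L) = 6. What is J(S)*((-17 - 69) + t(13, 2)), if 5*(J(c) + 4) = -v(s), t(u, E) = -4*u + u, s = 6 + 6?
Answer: 650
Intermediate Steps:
s = 12
S = 4 (S = 4 + 0 = 4)
t(u, E) = -3*u
J(c) = -26/5 (J(c) = -4 + (-1*6)/5 = -4 + (1/5)*(-6) = -4 - 6/5 = -26/5)
J(S)*((-17 - 69) + t(13, 2)) = -26*((-17 - 69) - 3*13)/5 = -26*(-86 - 39)/5 = -26/5*(-125) = 650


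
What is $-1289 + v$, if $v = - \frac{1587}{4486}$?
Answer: $- \frac{5784041}{4486} \approx -1289.4$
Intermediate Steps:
$v = - \frac{1587}{4486}$ ($v = \left(-1587\right) \frac{1}{4486} = - \frac{1587}{4486} \approx -0.35377$)
$-1289 + v = -1289 - \frac{1587}{4486} = - \frac{5784041}{4486}$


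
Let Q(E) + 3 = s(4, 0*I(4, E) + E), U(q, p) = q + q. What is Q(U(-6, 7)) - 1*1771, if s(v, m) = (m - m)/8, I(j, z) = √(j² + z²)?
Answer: -1774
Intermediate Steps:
U(q, p) = 2*q
s(v, m) = 0 (s(v, m) = 0*(⅛) = 0)
Q(E) = -3 (Q(E) = -3 + 0 = -3)
Q(U(-6, 7)) - 1*1771 = -3 - 1*1771 = -3 - 1771 = -1774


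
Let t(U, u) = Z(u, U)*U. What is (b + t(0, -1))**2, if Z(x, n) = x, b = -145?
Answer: 21025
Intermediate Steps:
t(U, u) = U*u (t(U, u) = u*U = U*u)
(b + t(0, -1))**2 = (-145 + 0*(-1))**2 = (-145 + 0)**2 = (-145)**2 = 21025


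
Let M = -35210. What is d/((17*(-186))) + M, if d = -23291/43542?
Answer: -4847705875549/137679804 ≈ -35210.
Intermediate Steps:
d = -23291/43542 (d = -23291*1/43542 = -23291/43542 ≈ -0.53491)
d/((17*(-186))) + M = -23291/(43542*(17*(-186))) - 35210 = -23291/43542/(-3162) - 35210 = -23291/43542*(-1/3162) - 35210 = 23291/137679804 - 35210 = -4847705875549/137679804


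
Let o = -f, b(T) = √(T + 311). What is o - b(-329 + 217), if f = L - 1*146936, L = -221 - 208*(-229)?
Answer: 99525 - √199 ≈ 99511.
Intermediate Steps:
b(T) = √(311 + T)
L = 47411 (L = -221 + 47632 = 47411)
f = -99525 (f = 47411 - 1*146936 = 47411 - 146936 = -99525)
o = 99525 (o = -1*(-99525) = 99525)
o - b(-329 + 217) = 99525 - √(311 + (-329 + 217)) = 99525 - √(311 - 112) = 99525 - √199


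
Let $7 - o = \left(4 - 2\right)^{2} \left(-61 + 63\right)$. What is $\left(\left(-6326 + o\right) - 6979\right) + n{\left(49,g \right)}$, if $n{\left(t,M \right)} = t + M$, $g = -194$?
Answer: $-13451$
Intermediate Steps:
$o = -1$ ($o = 7 - \left(4 - 2\right)^{2} \left(-61 + 63\right) = 7 - 2^{2} \cdot 2 = 7 - 4 \cdot 2 = 7 - 8 = -1$)
$n{\left(t,M \right)} = M + t$
$\left(\left(-6326 + o\right) - 6979\right) + n{\left(49,g \right)} = \left(\left(-6326 - 1\right) - 6979\right) + \left(-194 + 49\right) = \left(-6327 - 6979\right) - 145 = -13306 - 145 = -13451$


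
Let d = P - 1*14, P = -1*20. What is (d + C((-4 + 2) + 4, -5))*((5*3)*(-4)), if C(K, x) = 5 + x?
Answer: 2040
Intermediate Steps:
P = -20
d = -34 (d = -20 - 1*14 = -20 - 14 = -34)
(d + C((-4 + 2) + 4, -5))*((5*3)*(-4)) = (-34 + (5 - 5))*((5*3)*(-4)) = (-34 + 0)*(15*(-4)) = -34*(-60) = 2040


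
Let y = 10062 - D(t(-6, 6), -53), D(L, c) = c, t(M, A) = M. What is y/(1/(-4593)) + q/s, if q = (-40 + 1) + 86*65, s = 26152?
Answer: -173567815727/3736 ≈ -4.6458e+7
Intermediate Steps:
y = 10115 (y = 10062 - 1*(-53) = 10062 + 53 = 10115)
q = 5551 (q = -39 + 5590 = 5551)
y/(1/(-4593)) + q/s = 10115/(1/(-4593)) + 5551/26152 = 10115/(-1/4593) + 5551*(1/26152) = 10115*(-4593) + 793/3736 = -46458195 + 793/3736 = -173567815727/3736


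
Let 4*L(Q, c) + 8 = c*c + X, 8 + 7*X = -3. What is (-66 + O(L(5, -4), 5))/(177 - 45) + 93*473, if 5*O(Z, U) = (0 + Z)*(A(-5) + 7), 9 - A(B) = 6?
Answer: 27096931/616 ≈ 43989.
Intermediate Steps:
X = -11/7 (X = -8/7 + (⅐)*(-3) = -8/7 - 3/7 = -11/7 ≈ -1.5714)
L(Q, c) = -67/28 + c²/4 (L(Q, c) = -2 + (c*c - 11/7)/4 = -2 + (c² - 11/7)/4 = -2 + (-11/7 + c²)/4 = -2 + (-11/28 + c²/4) = -67/28 + c²/4)
A(B) = 3 (A(B) = 9 - 1*6 = 9 - 6 = 3)
O(Z, U) = 2*Z (O(Z, U) = ((0 + Z)*(3 + 7))/5 = (Z*10)/5 = (10*Z)/5 = 2*Z)
(-66 + O(L(5, -4), 5))/(177 - 45) + 93*473 = (-66 + 2*(-67/28 + (¼)*(-4)²))/(177 - 45) + 93*473 = (-66 + 2*(-67/28 + (¼)*16))/132 + 43989 = (-66 + 2*(-67/28 + 4))*(1/132) + 43989 = (-66 + 2*(45/28))*(1/132) + 43989 = (-66 + 45/14)*(1/132) + 43989 = -879/14*1/132 + 43989 = -293/616 + 43989 = 27096931/616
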